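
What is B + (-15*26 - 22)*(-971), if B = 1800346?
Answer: 2200398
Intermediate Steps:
B + (-15*26 - 22)*(-971) = 1800346 + (-15*26 - 22)*(-971) = 1800346 + (-390 - 22)*(-971) = 1800346 - 412*(-971) = 1800346 + 400052 = 2200398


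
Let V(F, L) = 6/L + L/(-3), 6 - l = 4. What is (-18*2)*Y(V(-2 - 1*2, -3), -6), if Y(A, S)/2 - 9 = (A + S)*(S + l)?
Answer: -2664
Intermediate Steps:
l = 2 (l = 6 - 1*4 = 6 - 4 = 2)
V(F, L) = 6/L - L/3 (V(F, L) = 6/L + L*(-1/3) = 6/L - L/3)
Y(A, S) = 18 + 2*(2 + S)*(A + S) (Y(A, S) = 18 + 2*((A + S)*(S + 2)) = 18 + 2*((A + S)*(2 + S)) = 18 + 2*((2 + S)*(A + S)) = 18 + 2*(2 + S)*(A + S))
(-18*2)*Y(V(-2 - 1*2, -3), -6) = (-18*2)*(18 + 2*(-6)**2 + 4*(6/(-3) - 1/3*(-3)) + 4*(-6) + 2*(6/(-3) - 1/3*(-3))*(-6)) = -36*(18 + 2*36 + 4*(6*(-1/3) + 1) - 24 + 2*(6*(-1/3) + 1)*(-6)) = -36*(18 + 72 + 4*(-2 + 1) - 24 + 2*(-2 + 1)*(-6)) = -36*(18 + 72 + 4*(-1) - 24 + 2*(-1)*(-6)) = -36*(18 + 72 - 4 - 24 + 12) = -36*74 = -2664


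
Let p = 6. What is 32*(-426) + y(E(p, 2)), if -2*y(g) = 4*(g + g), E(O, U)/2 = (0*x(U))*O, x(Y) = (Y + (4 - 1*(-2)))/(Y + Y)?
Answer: -13632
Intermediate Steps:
x(Y) = (6 + Y)/(2*Y) (x(Y) = (Y + (4 + 2))/((2*Y)) = (Y + 6)*(1/(2*Y)) = (6 + Y)*(1/(2*Y)) = (6 + Y)/(2*Y))
E(O, U) = 0 (E(O, U) = 2*((0*((6 + U)/(2*U)))*O) = 2*(0*O) = 2*0 = 0)
y(g) = -4*g (y(g) = -2*(g + g) = -2*2*g = -4*g)
32*(-426) + y(E(p, 2)) = 32*(-426) - 4*0 = -13632 + 0 = -13632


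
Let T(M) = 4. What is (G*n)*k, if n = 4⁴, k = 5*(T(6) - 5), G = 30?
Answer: -38400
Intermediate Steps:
k = -5 (k = 5*(4 - 5) = 5*(-1) = -5)
n = 256
(G*n)*k = (30*256)*(-5) = 7680*(-5) = -38400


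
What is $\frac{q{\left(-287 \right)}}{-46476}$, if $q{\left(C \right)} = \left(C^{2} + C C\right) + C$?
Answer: $- \frac{54817}{15492} \approx -3.5384$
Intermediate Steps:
$q{\left(C \right)} = C + 2 C^{2}$ ($q{\left(C \right)} = \left(C^{2} + C^{2}\right) + C = 2 C^{2} + C = C + 2 C^{2}$)
$\frac{q{\left(-287 \right)}}{-46476} = \frac{\left(-287\right) \left(1 + 2 \left(-287\right)\right)}{-46476} = - 287 \left(1 - 574\right) \left(- \frac{1}{46476}\right) = \left(-287\right) \left(-573\right) \left(- \frac{1}{46476}\right) = 164451 \left(- \frac{1}{46476}\right) = - \frac{54817}{15492}$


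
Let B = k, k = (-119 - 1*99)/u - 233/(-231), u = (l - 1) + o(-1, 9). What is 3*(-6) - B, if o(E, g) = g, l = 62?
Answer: -18358/1155 ≈ -15.894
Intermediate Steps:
u = 70 (u = (62 - 1) + 9 = 61 + 9 = 70)
k = -2432/1155 (k = (-119 - 1*99)/70 - 233/(-231) = (-119 - 99)*(1/70) - 233*(-1/231) = -218*1/70 + 233/231 = -109/35 + 233/231 = -2432/1155 ≈ -2.1056)
B = -2432/1155 ≈ -2.1056
3*(-6) - B = 3*(-6) - 1*(-2432/1155) = -18 + 2432/1155 = -18358/1155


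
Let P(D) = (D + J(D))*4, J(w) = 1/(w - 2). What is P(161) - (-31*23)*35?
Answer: 4070245/159 ≈ 25599.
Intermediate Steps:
J(w) = 1/(-2 + w)
P(D) = 4*D + 4/(-2 + D) (P(D) = (D + 1/(-2 + D))*4 = 4*D + 4/(-2 + D))
P(161) - (-31*23)*35 = 4*(1 + 161*(-2 + 161))/(-2 + 161) - (-31*23)*35 = 4*(1 + 161*159)/159 - (-713)*35 = 4*(1/159)*(1 + 25599) - 1*(-24955) = 4*(1/159)*25600 + 24955 = 102400/159 + 24955 = 4070245/159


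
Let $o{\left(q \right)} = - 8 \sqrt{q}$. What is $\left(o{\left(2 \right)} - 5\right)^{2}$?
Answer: $153 + 80 \sqrt{2} \approx 266.14$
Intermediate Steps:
$\left(o{\left(2 \right)} - 5\right)^{2} = \left(- 8 \sqrt{2} - 5\right)^{2} = \left(-5 - 8 \sqrt{2}\right)^{2}$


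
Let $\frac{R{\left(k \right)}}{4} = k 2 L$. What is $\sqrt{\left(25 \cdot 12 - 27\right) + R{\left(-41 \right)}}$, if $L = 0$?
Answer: $\sqrt{273} \approx 16.523$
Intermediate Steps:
$R{\left(k \right)} = 0$ ($R{\left(k \right)} = 4 k 2 \cdot 0 = 4 \cdot 2 k 0 = 4 \cdot 0 = 0$)
$\sqrt{\left(25 \cdot 12 - 27\right) + R{\left(-41 \right)}} = \sqrt{\left(25 \cdot 12 - 27\right) + 0} = \sqrt{\left(300 - 27\right) + 0} = \sqrt{273 + 0} = \sqrt{273}$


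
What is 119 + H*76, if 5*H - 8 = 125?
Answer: 10703/5 ≈ 2140.6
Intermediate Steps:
H = 133/5 (H = 8/5 + (⅕)*125 = 8/5 + 25 = 133/5 ≈ 26.600)
119 + H*76 = 119 + (133/5)*76 = 119 + 10108/5 = 10703/5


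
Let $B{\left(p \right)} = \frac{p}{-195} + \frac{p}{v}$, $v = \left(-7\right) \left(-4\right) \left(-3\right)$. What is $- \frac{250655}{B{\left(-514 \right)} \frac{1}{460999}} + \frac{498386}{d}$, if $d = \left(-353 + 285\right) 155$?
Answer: $- \frac{17875848726214101}{1354390} \approx -1.3198 \cdot 10^{10}$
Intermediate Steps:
$v = -84$ ($v = 28 \left(-3\right) = -84$)
$B{\left(p \right)} = - \frac{31 p}{1820}$ ($B{\left(p \right)} = \frac{p}{-195} + \frac{p}{-84} = p \left(- \frac{1}{195}\right) + p \left(- \frac{1}{84}\right) = - \frac{p}{195} - \frac{p}{84} = - \frac{31 p}{1820}$)
$d = -10540$ ($d = \left(-68\right) 155 = -10540$)
$- \frac{250655}{B{\left(-514 \right)} \frac{1}{460999}} + \frac{498386}{d} = - \frac{250655}{\left(- \frac{31}{1820}\right) \left(-514\right) \frac{1}{460999}} + \frac{498386}{-10540} = - \frac{250655}{\frac{7967}{910} \cdot \frac{1}{460999}} + 498386 \left(- \frac{1}{10540}\right) = - \frac{250655}{\frac{7967}{419509090}} - \frac{249193}{5270} = \left(-250655\right) \frac{419509090}{7967} - \frac{249193}{5270} = - \frac{105152050953950}{7967} - \frac{249193}{5270} = - \frac{17875848726214101}{1354390}$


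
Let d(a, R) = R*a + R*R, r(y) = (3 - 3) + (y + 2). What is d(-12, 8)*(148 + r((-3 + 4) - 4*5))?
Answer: -4192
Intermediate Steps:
r(y) = 2 + y (r(y) = 0 + (2 + y) = 2 + y)
d(a, R) = R² + R*a (d(a, R) = R*a + R² = R² + R*a)
d(-12, 8)*(148 + r((-3 + 4) - 4*5)) = (8*(8 - 12))*(148 + (2 + ((-3 + 4) - 4*5))) = (8*(-4))*(148 + (2 + (1 - 20))) = -32*(148 + (2 - 19)) = -32*(148 - 17) = -32*131 = -4192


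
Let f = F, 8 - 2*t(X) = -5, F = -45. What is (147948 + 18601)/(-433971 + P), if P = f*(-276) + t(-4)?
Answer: -333098/843089 ≈ -0.39509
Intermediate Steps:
t(X) = 13/2 (t(X) = 4 - ½*(-5) = 4 + 5/2 = 13/2)
f = -45
P = 24853/2 (P = -45*(-276) + 13/2 = 12420 + 13/2 = 24853/2 ≈ 12427.)
(147948 + 18601)/(-433971 + P) = (147948 + 18601)/(-433971 + 24853/2) = 166549/(-843089/2) = 166549*(-2/843089) = -333098/843089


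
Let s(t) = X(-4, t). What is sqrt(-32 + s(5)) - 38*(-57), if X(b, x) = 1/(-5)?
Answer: 2166 + I*sqrt(805)/5 ≈ 2166.0 + 5.6745*I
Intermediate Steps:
X(b, x) = -1/5
s(t) = -1/5
sqrt(-32 + s(5)) - 38*(-57) = sqrt(-32 - 1/5) - 38*(-57) = sqrt(-161/5) + 2166 = I*sqrt(805)/5 + 2166 = 2166 + I*sqrt(805)/5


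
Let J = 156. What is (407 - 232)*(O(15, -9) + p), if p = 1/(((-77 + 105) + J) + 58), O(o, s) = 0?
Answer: 175/242 ≈ 0.72314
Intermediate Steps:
p = 1/242 (p = 1/(((-77 + 105) + 156) + 58) = 1/((28 + 156) + 58) = 1/(184 + 58) = 1/242 ≈ 0.0041322)
(407 - 232)*(O(15, -9) + p) = (407 - 232)*(0 + 1/242) = 175*(1/242) = 175/242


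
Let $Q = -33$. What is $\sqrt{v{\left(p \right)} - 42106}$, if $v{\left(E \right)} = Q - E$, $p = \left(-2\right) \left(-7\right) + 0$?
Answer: $i \sqrt{42153} \approx 205.31 i$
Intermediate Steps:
$p = 14$ ($p = 14 + 0 = 14$)
$v{\left(E \right)} = -33 - E$
$\sqrt{v{\left(p \right)} - 42106} = \sqrt{\left(-33 - 14\right) - 42106} = \sqrt{-47 - 42106} = \sqrt{-42153} = i \sqrt{42153}$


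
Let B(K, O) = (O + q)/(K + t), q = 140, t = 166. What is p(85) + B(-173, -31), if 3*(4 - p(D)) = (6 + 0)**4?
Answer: -3105/7 ≈ -443.57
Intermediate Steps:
p(D) = -428 (p(D) = 4 - (6 + 0)**4/3 = 4 - 1/3*6**4 = 4 - 1/3*1296 = 4 - 432 = -428)
B(K, O) = (140 + O)/(166 + K) (B(K, O) = (O + 140)/(K + 166) = (140 + O)/(166 + K))
p(85) + B(-173, -31) = -428 + (140 - 31)/(166 - 173) = -428 + 109/(-7) = -428 - 1/7*109 = -428 - 109/7 = -3105/7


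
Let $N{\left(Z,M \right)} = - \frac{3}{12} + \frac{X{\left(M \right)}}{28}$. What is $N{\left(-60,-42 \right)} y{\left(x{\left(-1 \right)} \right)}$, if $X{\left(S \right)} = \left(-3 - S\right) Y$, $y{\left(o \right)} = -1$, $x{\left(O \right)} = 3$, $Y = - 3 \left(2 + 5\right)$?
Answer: $\frac{59}{2} \approx 29.5$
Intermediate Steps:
$Y = -21$ ($Y = \left(-3\right) 7 = -21$)
$X{\left(S \right)} = 63 + 21 S$ ($X{\left(S \right)} = \left(-3 - S\right) \left(-21\right) = 63 + 21 S$)
$N{\left(Z,M \right)} = 2 + \frac{3 M}{4}$ ($N{\left(Z,M \right)} = - \frac{3}{12} + \frac{63 + 21 M}{28} = \left(-3\right) \frac{1}{12} + \left(63 + 21 M\right) \frac{1}{28} = - \frac{1}{4} + \left(\frac{9}{4} + \frac{3 M}{4}\right) = 2 + \frac{3 M}{4}$)
$N{\left(-60,-42 \right)} y{\left(x{\left(-1 \right)} \right)} = \left(2 + \frac{3}{4} \left(-42\right)\right) \left(-1\right) = \left(2 - \frac{63}{2}\right) \left(-1\right) = \left(- \frac{59}{2}\right) \left(-1\right) = \frac{59}{2}$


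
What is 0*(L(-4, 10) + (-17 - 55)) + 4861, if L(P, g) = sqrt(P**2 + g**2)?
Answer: 4861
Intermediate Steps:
0*(L(-4, 10) + (-17 - 55)) + 4861 = 0*(sqrt((-4)**2 + 10**2) + (-17 - 55)) + 4861 = 0*(sqrt(16 + 100) - 72) + 4861 = 0*(sqrt(116) - 72) + 4861 = 0*(2*sqrt(29) - 72) + 4861 = 0*(-72 + 2*sqrt(29)) + 4861 = 0 + 4861 = 4861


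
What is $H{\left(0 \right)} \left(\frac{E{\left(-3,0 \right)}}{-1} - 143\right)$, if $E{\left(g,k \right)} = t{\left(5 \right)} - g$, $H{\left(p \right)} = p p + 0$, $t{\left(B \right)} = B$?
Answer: $0$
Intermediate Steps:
$H{\left(p \right)} = p^{2}$ ($H{\left(p \right)} = p^{2} + 0 = p^{2}$)
$E{\left(g,k \right)} = 5 - g$
$H{\left(0 \right)} \left(\frac{E{\left(-3,0 \right)}}{-1} - 143\right) = 0^{2} \left(\frac{5 - -3}{-1} - 143\right) = 0 \left(- (5 + 3) - 143\right) = 0 \left(\left(-1\right) 8 - 143\right) = 0 \left(-8 - 143\right) = 0 \left(-151\right) = 0$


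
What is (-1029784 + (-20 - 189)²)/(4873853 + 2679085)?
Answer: -328701/2517646 ≈ -0.13056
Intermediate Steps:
(-1029784 + (-20 - 189)²)/(4873853 + 2679085) = (-1029784 + (-209)²)/7552938 = (-1029784 + 43681)*(1/7552938) = -986103*1/7552938 = -328701/2517646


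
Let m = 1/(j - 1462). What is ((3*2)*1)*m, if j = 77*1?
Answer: -6/1385 ≈ -0.0043321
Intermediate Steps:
j = 77
m = -1/1385 (m = 1/(77 - 1462) = 1/(-1385) = -1/1385 ≈ -0.00072202)
((3*2)*1)*m = ((3*2)*1)*(-1/1385) = (6*1)*(-1/1385) = 6*(-1/1385) = -6/1385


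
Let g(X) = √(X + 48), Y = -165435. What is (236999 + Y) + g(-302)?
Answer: 71564 + I*√254 ≈ 71564.0 + 15.937*I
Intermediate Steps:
g(X) = √(48 + X)
(236999 + Y) + g(-302) = (236999 - 165435) + √(48 - 302) = 71564 + √(-254) = 71564 + I*√254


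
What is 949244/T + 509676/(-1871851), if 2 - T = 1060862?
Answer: -579384553001/496442962965 ≈ -1.1671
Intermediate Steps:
T = -1060860 (T = 2 - 1*1060862 = 2 - 1060862 = -1060860)
949244/T + 509676/(-1871851) = 949244/(-1060860) + 509676/(-1871851) = 949244*(-1/1060860) + 509676*(-1/1871851) = -237311/265215 - 509676/1871851 = -579384553001/496442962965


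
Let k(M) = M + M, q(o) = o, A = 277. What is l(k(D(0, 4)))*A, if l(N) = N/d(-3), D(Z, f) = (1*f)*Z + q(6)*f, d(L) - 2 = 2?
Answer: 3324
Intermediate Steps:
d(L) = 4 (d(L) = 2 + 2 = 4)
D(Z, f) = 6*f + Z*f (D(Z, f) = (1*f)*Z + 6*f = f*Z + 6*f = Z*f + 6*f = 6*f + Z*f)
k(M) = 2*M
l(N) = N/4
l(k(D(0, 4)))*A = ((2*(4*(6 + 0)))/4)*277 = ((2*(4*6))/4)*277 = ((2*24)/4)*277 = ((1/4)*48)*277 = 12*277 = 3324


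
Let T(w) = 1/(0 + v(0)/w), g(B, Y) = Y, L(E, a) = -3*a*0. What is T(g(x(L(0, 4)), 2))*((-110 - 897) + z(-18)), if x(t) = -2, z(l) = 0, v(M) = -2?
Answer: 1007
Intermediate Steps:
L(E, a) = 0
T(w) = -w/2 (T(w) = 1/(0 - 2/w) = 1/(-2/w) = -w/2)
T(g(x(L(0, 4)), 2))*((-110 - 897) + z(-18)) = (-1/2*2)*((-110 - 897) + 0) = -(-1007 + 0) = -1*(-1007) = 1007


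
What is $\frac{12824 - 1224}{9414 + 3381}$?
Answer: $\frac{2320}{2559} \approx 0.9066$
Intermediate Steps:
$\frac{12824 - 1224}{9414 + 3381} = \frac{11600}{12795} = 11600 \cdot \frac{1}{12795} = \frac{2320}{2559}$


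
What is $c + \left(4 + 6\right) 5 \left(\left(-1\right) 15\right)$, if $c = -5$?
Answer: $-755$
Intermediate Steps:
$c + \left(4 + 6\right) 5 \left(\left(-1\right) 15\right) = -5 + \left(4 + 6\right) 5 \left(\left(-1\right) 15\right) = -5 + 10 \cdot 5 \left(-15\right) = -5 + 50 \left(-15\right) = -5 - 750 = -755$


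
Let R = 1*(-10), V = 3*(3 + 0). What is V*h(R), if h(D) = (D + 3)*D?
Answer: 630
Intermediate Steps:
V = 9 (V = 3*3 = 9)
R = -10
h(D) = D*(3 + D) (h(D) = (3 + D)*D = D*(3 + D))
V*h(R) = 9*(-10*(3 - 10)) = 9*(-10*(-7)) = 9*70 = 630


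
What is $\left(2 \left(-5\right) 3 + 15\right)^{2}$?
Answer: $225$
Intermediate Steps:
$\left(2 \left(-5\right) 3 + 15\right)^{2} = \left(\left(-10\right) 3 + 15\right)^{2} = \left(-30 + 15\right)^{2} = \left(-15\right)^{2} = 225$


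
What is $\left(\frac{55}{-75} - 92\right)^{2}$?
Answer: $\frac{1934881}{225} \approx 8599.5$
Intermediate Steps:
$\left(\frac{55}{-75} - 92\right)^{2} = \left(55 \left(- \frac{1}{75}\right) - 92\right)^{2} = \left(- \frac{11}{15} - 92\right)^{2} = \left(- \frac{1391}{15}\right)^{2} = \frac{1934881}{225}$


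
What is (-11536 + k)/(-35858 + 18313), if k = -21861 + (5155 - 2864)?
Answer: 31106/17545 ≈ 1.7729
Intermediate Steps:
k = -19570 (k = -21861 + 2291 = -19570)
(-11536 + k)/(-35858 + 18313) = (-11536 - 19570)/(-35858 + 18313) = -31106/(-17545) = -31106*(-1/17545) = 31106/17545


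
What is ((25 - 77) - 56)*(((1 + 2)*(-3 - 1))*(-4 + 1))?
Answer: -3888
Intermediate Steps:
((25 - 77) - 56)*(((1 + 2)*(-3 - 1))*(-4 + 1)) = (-52 - 56)*((3*(-4))*(-3)) = -(-1296)*(-3) = -108*36 = -3888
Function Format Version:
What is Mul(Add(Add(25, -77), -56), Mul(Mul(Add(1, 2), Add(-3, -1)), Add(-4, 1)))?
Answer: -3888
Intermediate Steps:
Mul(Add(Add(25, -77), -56), Mul(Mul(Add(1, 2), Add(-3, -1)), Add(-4, 1))) = Mul(Add(-52, -56), Mul(Mul(3, -4), -3)) = Mul(-108, Mul(-12, -3)) = Mul(-108, 36) = -3888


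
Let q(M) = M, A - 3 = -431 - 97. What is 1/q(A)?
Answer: -1/525 ≈ -0.0019048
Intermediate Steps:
A = -525 (A = 3 + (-431 - 97) = 3 - 528 = -525)
1/q(A) = 1/(-525) = -1/525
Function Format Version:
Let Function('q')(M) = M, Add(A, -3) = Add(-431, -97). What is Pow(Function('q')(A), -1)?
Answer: Rational(-1, 525) ≈ -0.0019048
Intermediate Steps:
A = -525 (A = Add(3, Add(-431, -97)) = Add(3, -528) = -525)
Pow(Function('q')(A), -1) = Pow(-525, -1) = Rational(-1, 525)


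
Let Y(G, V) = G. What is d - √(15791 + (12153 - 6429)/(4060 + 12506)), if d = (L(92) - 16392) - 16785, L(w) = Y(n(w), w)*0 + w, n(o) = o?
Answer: -33085 - √120379337705/2761 ≈ -33211.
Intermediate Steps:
L(w) = w (L(w) = w*0 + w = 0 + w = w)
d = -33085 (d = (92 - 16392) - 16785 = -16300 - 16785 = -33085)
d - √(15791 + (12153 - 6429)/(4060 + 12506)) = -33085 - √(15791 + (12153 - 6429)/(4060 + 12506)) = -33085 - √(15791 + 5724/16566) = -33085 - √(15791 + 5724*(1/16566)) = -33085 - √(15791 + 954/2761) = -33085 - √(43599905/2761) = -33085 - √120379337705/2761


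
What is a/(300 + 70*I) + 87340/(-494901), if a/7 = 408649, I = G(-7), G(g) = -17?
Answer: -128705756713/40041990 ≈ -3214.3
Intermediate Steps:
I = -17
a = 2860543 (a = 7*408649 = 2860543)
a/(300 + 70*I) + 87340/(-494901) = 2860543/(300 + 70*(-17)) + 87340/(-494901) = 2860543/(300 - 1190) + 87340*(-1/494901) = 2860543/(-890) - 7940/44991 = 2860543*(-1/890) - 7940/44991 = -2860543/890 - 7940/44991 = -128705756713/40041990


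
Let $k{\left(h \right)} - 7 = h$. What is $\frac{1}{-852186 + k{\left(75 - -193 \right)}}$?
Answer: $- \frac{1}{851911} \approx -1.1738 \cdot 10^{-6}$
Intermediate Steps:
$k{\left(h \right)} = 7 + h$
$\frac{1}{-852186 + k{\left(75 - -193 \right)}} = \frac{1}{-852186 + \left(7 + \left(75 - -193\right)\right)} = \frac{1}{-852186 + \left(7 + \left(75 + 193\right)\right)} = \frac{1}{-852186 + \left(7 + 268\right)} = \frac{1}{-852186 + 275} = \frac{1}{-851911} = - \frac{1}{851911}$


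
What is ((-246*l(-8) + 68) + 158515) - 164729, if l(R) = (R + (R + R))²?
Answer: -147842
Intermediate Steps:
l(R) = 9*R² (l(R) = (R + 2*R)² = (3*R)² = 9*R²)
((-246*l(-8) + 68) + 158515) - 164729 = ((-2214*(-8)² + 68) + 158515) - 164729 = ((-2214*64 + 68) + 158515) - 164729 = ((-246*576 + 68) + 158515) - 164729 = ((-141696 + 68) + 158515) - 164729 = (-141628 + 158515) - 164729 = 16887 - 164729 = -147842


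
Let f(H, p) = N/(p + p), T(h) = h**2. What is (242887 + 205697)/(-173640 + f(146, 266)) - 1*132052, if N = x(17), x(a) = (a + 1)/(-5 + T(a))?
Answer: -577406911896516/4372486717 ≈ -1.3205e+5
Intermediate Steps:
x(a) = (1 + a)/(-5 + a**2) (x(a) = (a + 1)/(-5 + a**2) = (1 + a)/(-5 + a**2))
N = 9/142 (N = (1 + 17)/(-5 + 17**2) = 18/(-5 + 289) = 18/284 = (1/284)*18 = 9/142 ≈ 0.063380)
f(H, p) = 9/(284*p) (f(H, p) = 9/(142*(p + p)) = 9/(142*((2*p))) = 9*(1/(2*p))/142 = 9/(284*p))
(242887 + 205697)/(-173640 + f(146, 266)) - 1*132052 = (242887 + 205697)/(-173640 + (9/284)/266) - 1*132052 = 448584/(-173640 + (9/284)*(1/266)) - 132052 = 448584/(-173640 + 9/75544) - 132052 = 448584/(-13117460151/75544) - 132052 = 448584*(-75544/13117460151) - 132052 = -11295943232/4372486717 - 132052 = -577406911896516/4372486717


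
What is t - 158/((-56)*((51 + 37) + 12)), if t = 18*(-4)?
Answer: -201521/2800 ≈ -71.972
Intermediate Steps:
t = -72
t - 158/((-56)*((51 + 37) + 12)) = -72 - 158/((-56)*((51 + 37) + 12)) = -72 - (-79)/(28*(88 + 12)) = -72 - (-79)/(28*100) = -72 - 158*(-1/5600) = -72 + 79/2800 = -201521/2800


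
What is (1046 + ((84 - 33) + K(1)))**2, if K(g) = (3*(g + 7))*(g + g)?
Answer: 1311025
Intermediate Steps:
K(g) = 2*g*(21 + 3*g) (K(g) = (3*(7 + g))*(2*g) = (21 + 3*g)*(2*g) = 2*g*(21 + 3*g))
(1046 + ((84 - 33) + K(1)))**2 = (1046 + ((84 - 33) + 6*1*(7 + 1)))**2 = (1046 + (51 + 6*1*8))**2 = (1046 + (51 + 48))**2 = (1046 + 99)**2 = 1145**2 = 1311025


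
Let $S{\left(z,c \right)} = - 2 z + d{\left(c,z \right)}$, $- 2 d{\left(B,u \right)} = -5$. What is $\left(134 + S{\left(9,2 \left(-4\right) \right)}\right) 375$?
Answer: $\frac{88875}{2} \approx 44438.0$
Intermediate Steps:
$d{\left(B,u \right)} = \frac{5}{2}$ ($d{\left(B,u \right)} = \left(- \frac{1}{2}\right) \left(-5\right) = \frac{5}{2}$)
$S{\left(z,c \right)} = \frac{5}{2} - 2 z$ ($S{\left(z,c \right)} = - 2 z + \frac{5}{2} = \frac{5}{2} - 2 z$)
$\left(134 + S{\left(9,2 \left(-4\right) \right)}\right) 375 = \left(134 + \left(\frac{5}{2} - 18\right)\right) 375 = \left(134 - \frac{31}{2}\right) 375 = \frac{237}{2} \cdot 375 = \frac{88875}{2}$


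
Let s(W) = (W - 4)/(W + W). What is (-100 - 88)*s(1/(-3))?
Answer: -1222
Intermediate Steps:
s(W) = (-4 + W)/(2*W) (s(W) = (-4 + W)/((2*W)) = (-4 + W)*(1/(2*W)) = (-4 + W)/(2*W))
(-100 - 88)*s(1/(-3)) = (-100 - 88)*((-4 + 1/(-3))/(2*(1/(-3)))) = -94*(-4 - 1/3)/(-1/3) = -94*(-3)*(-13)/3 = -188*13/2 = -1222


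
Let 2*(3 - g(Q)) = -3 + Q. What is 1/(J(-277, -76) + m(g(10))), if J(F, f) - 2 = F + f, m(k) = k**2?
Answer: -4/1403 ≈ -0.0028510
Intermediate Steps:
g(Q) = 9/2 - Q/2 (g(Q) = 3 - (-3 + Q)/2 = 3 + (3/2 - Q/2) = 9/2 - Q/2)
J(F, f) = 2 + F + f (J(F, f) = 2 + (F + f) = 2 + F + f)
1/(J(-277, -76) + m(g(10))) = 1/((2 - 277 - 76) + (9/2 - 1/2*10)**2) = 1/(-351 + (9/2 - 5)**2) = 1/(-351 + (-1/2)**2) = 1/(-351 + 1/4) = 1/(-1403/4) = -4/1403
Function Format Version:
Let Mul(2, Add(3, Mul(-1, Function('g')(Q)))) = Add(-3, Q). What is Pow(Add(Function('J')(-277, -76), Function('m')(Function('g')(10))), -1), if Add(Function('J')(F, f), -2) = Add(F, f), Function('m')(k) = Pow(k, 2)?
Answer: Rational(-4, 1403) ≈ -0.0028510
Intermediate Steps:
Function('g')(Q) = Add(Rational(9, 2), Mul(Rational(-1, 2), Q)) (Function('g')(Q) = Add(3, Mul(Rational(-1, 2), Add(-3, Q))) = Add(3, Add(Rational(3, 2), Mul(Rational(-1, 2), Q))) = Add(Rational(9, 2), Mul(Rational(-1, 2), Q)))
Function('J')(F, f) = Add(2, F, f) (Function('J')(F, f) = Add(2, Add(F, f)) = Add(2, F, f))
Pow(Add(Function('J')(-277, -76), Function('m')(Function('g')(10))), -1) = Pow(Add(Add(2, -277, -76), Pow(Add(Rational(9, 2), Mul(Rational(-1, 2), 10)), 2)), -1) = Pow(Add(-351, Pow(Add(Rational(9, 2), -5), 2)), -1) = Pow(Add(-351, Pow(Rational(-1, 2), 2)), -1) = Pow(Add(-351, Rational(1, 4)), -1) = Pow(Rational(-1403, 4), -1) = Rational(-4, 1403)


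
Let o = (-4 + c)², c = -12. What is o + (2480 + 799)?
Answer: 3535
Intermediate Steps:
o = 256 (o = (-4 - 12)² = (-16)² = 256)
o + (2480 + 799) = 256 + (2480 + 799) = 256 + 3279 = 3535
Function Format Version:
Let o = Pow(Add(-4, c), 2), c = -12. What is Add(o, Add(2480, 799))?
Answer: 3535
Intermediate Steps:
o = 256 (o = Pow(Add(-4, -12), 2) = Pow(-16, 2) = 256)
Add(o, Add(2480, 799)) = Add(256, Add(2480, 799)) = Add(256, 3279) = 3535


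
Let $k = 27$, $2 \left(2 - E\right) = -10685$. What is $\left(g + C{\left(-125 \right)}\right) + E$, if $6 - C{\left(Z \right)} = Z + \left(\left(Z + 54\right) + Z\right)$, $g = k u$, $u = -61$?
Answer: $\frac{8049}{2} \approx 4024.5$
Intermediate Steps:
$E = \frac{10689}{2}$ ($E = 2 - - \frac{10685}{2} = 2 + \frac{10685}{2} = \frac{10689}{2} \approx 5344.5$)
$g = -1647$ ($g = 27 \left(-61\right) = -1647$)
$C{\left(Z \right)} = -48 - 3 Z$ ($C{\left(Z \right)} = 6 - \left(Z + \left(\left(Z + 54\right) + Z\right)\right) = 6 - \left(Z + \left(\left(54 + Z\right) + Z\right)\right) = 6 - \left(Z + \left(54 + 2 Z\right)\right) = 6 - \left(54 + 3 Z\right) = -48 - 3 Z$)
$\left(g + C{\left(-125 \right)}\right) + E = \left(-1647 - -327\right) + \frac{10689}{2} = \left(-1647 + \left(-48 + 375\right)\right) + \frac{10689}{2} = \left(-1647 + 327\right) + \frac{10689}{2} = -1320 + \frac{10689}{2} = \frac{8049}{2}$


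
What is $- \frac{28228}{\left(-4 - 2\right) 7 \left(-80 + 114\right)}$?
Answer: $\frac{7057}{357} \approx 19.768$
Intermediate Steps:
$- \frac{28228}{\left(-4 - 2\right) 7 \left(-80 + 114\right)} = - \frac{28228}{\left(-6\right) 7 \cdot 34} = - \frac{28228}{\left(-42\right) 34} = - \frac{28228}{-1428} = \left(-28228\right) \left(- \frac{1}{1428}\right) = \frac{7057}{357}$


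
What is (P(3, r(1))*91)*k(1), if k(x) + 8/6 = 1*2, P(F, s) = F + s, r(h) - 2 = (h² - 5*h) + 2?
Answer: 182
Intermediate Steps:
r(h) = 4 + h² - 5*h (r(h) = 2 + ((h² - 5*h) + 2) = 2 + (2 + h² - 5*h) = 4 + h² - 5*h)
k(x) = ⅔ (k(x) = -4/3 + 1*2 = -4/3 + 2 = ⅔)
(P(3, r(1))*91)*k(1) = ((3 + (4 + 1² - 5*1))*91)*(⅔) = ((3 + (4 + 1 - 5))*91)*(⅔) = ((3 + 0)*91)*(⅔) = (3*91)*(⅔) = 273*(⅔) = 182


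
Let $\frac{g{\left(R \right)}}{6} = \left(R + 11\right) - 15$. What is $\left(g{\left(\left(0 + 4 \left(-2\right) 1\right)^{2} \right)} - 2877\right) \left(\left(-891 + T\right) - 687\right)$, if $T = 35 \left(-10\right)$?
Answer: $4852776$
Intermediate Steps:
$T = -350$
$g{\left(R \right)} = -24 + 6 R$ ($g{\left(R \right)} = 6 \left(\left(R + 11\right) - 15\right) = 6 \left(\left(11 + R\right) - 15\right) = 6 \left(-4 + R\right) = -24 + 6 R$)
$\left(g{\left(\left(0 + 4 \left(-2\right) 1\right)^{2} \right)} - 2877\right) \left(\left(-891 + T\right) - 687\right) = \left(\left(-24 + 6 \left(0 + 4 \left(-2\right) 1\right)^{2}\right) - 2877\right) \left(\left(-891 - 350\right) - 687\right) = \left(\left(-24 + 6 \left(0 - 8\right)^{2}\right) - 2877\right) \left(-1241 - 687\right) = \left(\left(-24 + 6 \left(0 - 8\right)^{2}\right) - 2877\right) \left(-1928\right) = \left(\left(-24 + 6 \left(-8\right)^{2}\right) - 2877\right) \left(-1928\right) = \left(\left(-24 + 6 \cdot 64\right) - 2877\right) \left(-1928\right) = \left(\left(-24 + 384\right) - 2877\right) \left(-1928\right) = \left(360 - 2877\right) \left(-1928\right) = \left(-2517\right) \left(-1928\right) = 4852776$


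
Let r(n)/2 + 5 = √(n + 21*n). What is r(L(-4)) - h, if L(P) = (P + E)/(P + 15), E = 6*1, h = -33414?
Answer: 33408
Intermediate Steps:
E = 6
L(P) = (6 + P)/(15 + P) (L(P) = (P + 6)/(P + 15) = (6 + P)/(15 + P))
r(n) = -10 + 2*√22*√n (r(n) = -10 + 2*√(n + 21*n) = -10 + 2*√(22*n) = -10 + 2*(√22*√n) = -10 + 2*√22*√n)
r(L(-4)) - h = (-10 + 2*√22*√((6 - 4)/(15 - 4))) - 1*(-33414) = (-10 + 2*√22*√(2/11)) + 33414 = (-10 + 2*√22*(√22/11)) + 33414 = (-10 + 4) + 33414 = -6 + 33414 = 33408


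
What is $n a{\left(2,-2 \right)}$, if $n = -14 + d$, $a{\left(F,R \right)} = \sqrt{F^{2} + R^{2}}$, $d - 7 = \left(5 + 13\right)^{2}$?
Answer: $634 \sqrt{2} \approx 896.61$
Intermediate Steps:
$d = 331$ ($d = 7 + \left(5 + 13\right)^{2} = 7 + 18^{2} = 7 + 324 = 331$)
$n = 317$ ($n = -14 + 331 = 317$)
$n a{\left(2,-2 \right)} = 317 \sqrt{2^{2} + \left(-2\right)^{2}} = 317 \sqrt{4 + 4} = 317 \sqrt{8} = 317 \cdot 2 \sqrt{2} = 634 \sqrt{2}$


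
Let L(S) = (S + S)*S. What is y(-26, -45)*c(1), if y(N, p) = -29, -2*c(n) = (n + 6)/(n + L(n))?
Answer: 203/6 ≈ 33.833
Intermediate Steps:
L(S) = 2*S² (L(S) = (2*S)*S = 2*S²)
c(n) = -(6 + n)/(2*(n + 2*n²)) (c(n) = -(n + 6)/(2*(n + 2*n²)) = -(6 + n)/(2*(n + 2*n²)))
y(-26, -45)*c(1) = -29*(-6 - 1*1)/(2*1*(1 + 2*1)) = -29*(-6 - 1)/(2*(1 + 2)) = -29*(-7)/(2*3) = -29*(-7/6) = 203/6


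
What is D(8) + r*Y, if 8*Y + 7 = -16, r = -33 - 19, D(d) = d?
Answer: 315/2 ≈ 157.50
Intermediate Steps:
r = -52
Y = -23/8 (Y = -7/8 + (1/8)*(-16) = -7/8 - 2 = -23/8 ≈ -2.8750)
D(8) + r*Y = 8 - 52*(-23/8) = 8 + 299/2 = 315/2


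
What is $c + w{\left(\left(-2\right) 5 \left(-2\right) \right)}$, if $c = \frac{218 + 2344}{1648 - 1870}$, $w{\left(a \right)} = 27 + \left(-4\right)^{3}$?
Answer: $- \frac{1796}{37} \approx -48.541$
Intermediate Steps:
$w{\left(a \right)} = -37$ ($w{\left(a \right)} = 27 - 64 = -37$)
$c = - \frac{427}{37}$ ($c = \frac{2562}{1648 - 1870} = \frac{2562}{-222} = 2562 \left(- \frac{1}{222}\right) = - \frac{427}{37} \approx -11.541$)
$c + w{\left(\left(-2\right) 5 \left(-2\right) \right)} = - \frac{427}{37} - 37 = - \frac{1796}{37}$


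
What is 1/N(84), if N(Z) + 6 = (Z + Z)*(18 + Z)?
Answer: 1/17130 ≈ 5.8377e-5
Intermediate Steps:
N(Z) = -6 + 2*Z*(18 + Z) (N(Z) = -6 + (Z + Z)*(18 + Z) = -6 + (2*Z)*(18 + Z) = -6 + 2*Z*(18 + Z))
1/N(84) = 1/(-6 + 2*84² + 36*84) = 1/(-6 + 2*7056 + 3024) = 1/(-6 + 14112 + 3024) = 1/17130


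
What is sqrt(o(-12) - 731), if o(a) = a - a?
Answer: I*sqrt(731) ≈ 27.037*I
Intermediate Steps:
o(a) = 0
sqrt(o(-12) - 731) = sqrt(0 - 731) = sqrt(-731) = I*sqrt(731)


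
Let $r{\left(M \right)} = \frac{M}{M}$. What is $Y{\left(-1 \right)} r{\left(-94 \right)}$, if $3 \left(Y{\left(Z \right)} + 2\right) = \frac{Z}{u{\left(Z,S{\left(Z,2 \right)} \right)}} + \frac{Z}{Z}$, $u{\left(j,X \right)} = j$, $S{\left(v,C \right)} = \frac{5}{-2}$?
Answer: $- \frac{4}{3} \approx -1.3333$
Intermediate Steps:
$S{\left(v,C \right)} = - \frac{5}{2}$ ($S{\left(v,C \right)} = 5 \left(- \frac{1}{2}\right) = - \frac{5}{2}$)
$r{\left(M \right)} = 1$
$Y{\left(Z \right)} = - \frac{4}{3}$ ($Y{\left(Z \right)} = -2 + \frac{\frac{Z}{Z} + \frac{Z}{Z}}{3} = -2 + \frac{1 + 1}{3} = -2 + \frac{1}{3} \cdot 2 = -2 + \frac{2}{3} = - \frac{4}{3}$)
$Y{\left(-1 \right)} r{\left(-94 \right)} = \left(- \frac{4}{3}\right) 1 = - \frac{4}{3}$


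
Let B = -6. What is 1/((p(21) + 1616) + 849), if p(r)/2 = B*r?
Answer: 1/2213 ≈ 0.00045188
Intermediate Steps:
p(r) = -12*r (p(r) = 2*(-6*r) = -12*r)
1/((p(21) + 1616) + 849) = 1/((-12*21 + 1616) + 849) = 1/((-252 + 1616) + 849) = 1/(1364 + 849) = 1/2213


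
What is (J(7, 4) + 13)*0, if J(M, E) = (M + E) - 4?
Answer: 0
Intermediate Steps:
J(M, E) = -4 + E + M (J(M, E) = (E + M) - 4 = -4 + E + M)
(J(7, 4) + 13)*0 = ((-4 + 4 + 7) + 13)*0 = (7 + 13)*0 = 20*0 = 0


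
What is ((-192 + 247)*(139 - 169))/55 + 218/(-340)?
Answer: -5209/170 ≈ -30.641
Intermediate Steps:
((-192 + 247)*(139 - 169))/55 + 218/(-340) = (55*(-30))*(1/55) + 218*(-1/340) = -1650*1/55 - 109/170 = -30 - 109/170 = -5209/170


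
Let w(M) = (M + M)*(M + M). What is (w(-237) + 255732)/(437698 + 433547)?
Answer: 160136/290415 ≈ 0.55140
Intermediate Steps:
w(M) = 4*M² (w(M) = (2*M)*(2*M) = 4*M²)
(w(-237) + 255732)/(437698 + 433547) = (4*(-237)² + 255732)/(437698 + 433547) = (4*56169 + 255732)/871245 = (224676 + 255732)*(1/871245) = 480408*(1/871245) = 160136/290415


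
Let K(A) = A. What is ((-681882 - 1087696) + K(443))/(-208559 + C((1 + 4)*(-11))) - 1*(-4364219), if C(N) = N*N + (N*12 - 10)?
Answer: 899921183811/206204 ≈ 4.3642e+6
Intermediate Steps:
C(N) = -10 + N**2 + 12*N (C(N) = N**2 + (12*N - 10) = N**2 + (-10 + 12*N) = -10 + N**2 + 12*N)
((-681882 - 1087696) + K(443))/(-208559 + C((1 + 4)*(-11))) - 1*(-4364219) = ((-681882 - 1087696) + 443)/(-208559 + (-10 + ((1 + 4)*(-11))**2 + 12*((1 + 4)*(-11)))) - 1*(-4364219) = (-1769578 + 443)/(-208559 + (-10 + (5*(-11))**2 + 12*(5*(-11)))) + 4364219 = -1769135/(-208559 + (-10 + (-55)**2 + 12*(-55))) + 4364219 = -1769135/(-208559 + (-10 + 3025 - 660)) + 4364219 = -1769135/(-208559 + 2355) + 4364219 = -1769135/(-206204) + 4364219 = -1769135*(-1/206204) + 4364219 = 1769135/206204 + 4364219 = 899921183811/206204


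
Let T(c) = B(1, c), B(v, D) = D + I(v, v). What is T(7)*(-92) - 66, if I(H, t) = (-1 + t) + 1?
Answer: -802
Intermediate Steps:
I(H, t) = t
B(v, D) = D + v
T(c) = 1 + c (T(c) = c + 1 = 1 + c)
T(7)*(-92) - 66 = (1 + 7)*(-92) - 66 = 8*(-92) - 66 = -736 - 66 = -802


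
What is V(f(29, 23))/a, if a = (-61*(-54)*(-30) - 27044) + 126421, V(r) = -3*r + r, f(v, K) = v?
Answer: -58/557 ≈ -0.10413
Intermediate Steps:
V(r) = -2*r
a = 557 (a = (3294*(-30) - 27044) + 126421 = (-98820 - 27044) + 126421 = -125864 + 126421 = 557)
V(f(29, 23))/a = -2*29/557 = -58*1/557 = -58/557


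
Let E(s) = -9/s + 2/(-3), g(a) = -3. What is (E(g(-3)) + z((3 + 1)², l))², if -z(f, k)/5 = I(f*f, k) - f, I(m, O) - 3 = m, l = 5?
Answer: 13235044/9 ≈ 1.4706e+6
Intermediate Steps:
I(m, O) = 3 + m
E(s) = -⅔ - 9/s (E(s) = -9/s + 2*(-⅓) = -9/s - ⅔ = -⅔ - 9/s)
z(f, k) = -15 - 5*f² + 5*f (z(f, k) = -5*((3 + f*f) - f) = -5*((3 + f²) - f) = -5*(3 + f² - f) = -15 - 5*f² + 5*f)
(E(g(-3)) + z((3 + 1)², l))² = ((-⅔ - 9/(-3)) + (-15 - 5*(3 + 1)⁴ + 5*(3 + 1)²))² = ((-⅔ - 9*(-⅓)) + (-15 - 5*(4²)² + 5*4²))² = ((-⅔ + 3) + (-15 - 5*16² + 5*16))² = (7/3 + (-15 - 5*256 + 80))² = (7/3 + (-15 - 1280 + 80))² = (7/3 - 1215)² = (-3638/3)² = 13235044/9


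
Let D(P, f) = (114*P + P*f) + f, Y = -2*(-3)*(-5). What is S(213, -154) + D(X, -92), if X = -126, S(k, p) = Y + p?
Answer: -3048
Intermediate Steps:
Y = -30 (Y = 6*(-5) = -30)
S(k, p) = -30 + p
D(P, f) = f + 114*P + P*f
S(213, -154) + D(X, -92) = (-30 - 154) + (-92 + 114*(-126) - 126*(-92)) = -184 + (-92 - 14364 + 11592) = -184 - 2864 = -3048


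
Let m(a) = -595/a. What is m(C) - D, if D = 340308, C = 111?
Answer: -37774783/111 ≈ -3.4031e+5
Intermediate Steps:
m(C) - D = -595/111 - 1*340308 = -595*1/111 - 340308 = -595/111 - 340308 = -37774783/111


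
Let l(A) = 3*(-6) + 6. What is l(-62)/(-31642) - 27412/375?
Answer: -433683002/5932875 ≈ -73.098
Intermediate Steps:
l(A) = -12 (l(A) = -18 + 6 = -12)
l(-62)/(-31642) - 27412/375 = -12/(-31642) - 27412/375 = -12*(-1/31642) - 27412*1/375 = 6/15821 - 27412/375 = -433683002/5932875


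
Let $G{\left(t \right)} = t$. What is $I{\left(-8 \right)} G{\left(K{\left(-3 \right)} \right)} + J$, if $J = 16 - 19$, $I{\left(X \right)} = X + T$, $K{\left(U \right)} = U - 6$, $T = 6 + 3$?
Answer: $-12$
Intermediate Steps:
$T = 9$
$K{\left(U \right)} = -6 + U$ ($K{\left(U \right)} = U - 6 = -6 + U$)
$I{\left(X \right)} = 9 + X$ ($I{\left(X \right)} = X + 9 = 9 + X$)
$J = -3$ ($J = 16 - 19 = -3$)
$I{\left(-8 \right)} G{\left(K{\left(-3 \right)} \right)} + J = \left(9 - 8\right) \left(-6 - 3\right) - 3 = 1 \left(-9\right) - 3 = -9 - 3 = -12$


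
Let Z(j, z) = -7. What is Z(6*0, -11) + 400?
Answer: 393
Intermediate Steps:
Z(6*0, -11) + 400 = -7 + 400 = 393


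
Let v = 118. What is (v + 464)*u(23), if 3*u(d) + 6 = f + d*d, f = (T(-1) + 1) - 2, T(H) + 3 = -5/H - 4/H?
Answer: 102432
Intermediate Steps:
T(H) = -3 - 9/H (T(H) = -3 + (-5/H - 4/H) = -3 - 9/H)
f = 5 (f = ((-3 - 9/(-1)) + 1) - 2 = ((-3 - 9*(-1)) + 1) - 2 = ((-3 + 9) + 1) - 2 = (6 + 1) - 2 = 7 - 2 = 5)
u(d) = -⅓ + d²/3 (u(d) = -2 + (5 + d*d)/3 = -2 + (5 + d²)/3 = -2 + (5/3 + d²/3) = -⅓ + d²/3)
(v + 464)*u(23) = (118 + 464)*(-⅓ + (⅓)*23²) = 582*(-⅓ + (⅓)*529) = 582*(-⅓ + 529/3) = 582*176 = 102432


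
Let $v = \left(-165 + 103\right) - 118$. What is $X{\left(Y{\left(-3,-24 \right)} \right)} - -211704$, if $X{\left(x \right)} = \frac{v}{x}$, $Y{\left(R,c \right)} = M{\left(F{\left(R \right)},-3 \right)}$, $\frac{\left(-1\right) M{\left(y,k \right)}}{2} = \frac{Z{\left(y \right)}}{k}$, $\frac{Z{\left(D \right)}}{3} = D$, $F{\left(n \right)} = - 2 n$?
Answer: $211689$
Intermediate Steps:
$Z{\left(D \right)} = 3 D$
$M{\left(y,k \right)} = - \frac{6 y}{k}$ ($M{\left(y,k \right)} = - 2 \frac{3 y}{k} = - \frac{6 y}{k}$)
$v = -180$ ($v = -62 - 118 = -180$)
$Y{\left(R,c \right)} = - 4 R$ ($Y{\left(R,c \right)} = - \frac{6 \left(- 2 R\right)}{-3} = \left(-6\right) \left(- 2 R\right) \left(- \frac{1}{3}\right) = - 4 R$)
$X{\left(x \right)} = - \frac{180}{x}$
$X{\left(Y{\left(-3,-24 \right)} \right)} - -211704 = - \frac{180}{\left(-4\right) \left(-3\right)} - -211704 = - \frac{180}{12} + 211704 = \left(-180\right) \frac{1}{12} + 211704 = -15 + 211704 = 211689$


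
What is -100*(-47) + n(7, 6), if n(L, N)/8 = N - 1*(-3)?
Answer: 4772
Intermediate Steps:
n(L, N) = 24 + 8*N (n(L, N) = 8*(N - 1*(-3)) = 8*(N + 3) = 8*(3 + N) = 24 + 8*N)
-100*(-47) + n(7, 6) = -100*(-47) + (24 + 8*6) = 4700 + (24 + 48) = 4700 + 72 = 4772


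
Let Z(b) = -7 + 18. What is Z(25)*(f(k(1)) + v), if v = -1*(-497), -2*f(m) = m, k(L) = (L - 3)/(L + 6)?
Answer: 38280/7 ≈ 5468.6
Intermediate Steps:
Z(b) = 11
k(L) = (-3 + L)/(6 + L)
f(m) = -m/2
v = 497
Z(25)*(f(k(1)) + v) = 11*(-(-3 + 1)/(2*(6 + 1)) + 497) = 11*(-(-2)/(2*7) + 497) = 11*(-(-2)/14 + 497) = 11*(-1/2*(-2/7) + 497) = 11*(1/7 + 497) = 11*(3480/7) = 38280/7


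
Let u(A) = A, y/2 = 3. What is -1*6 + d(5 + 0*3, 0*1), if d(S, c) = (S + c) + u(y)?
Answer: 5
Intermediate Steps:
y = 6 (y = 2*3 = 6)
d(S, c) = 6 + S + c (d(S, c) = (S + c) + 6 = 6 + S + c)
-1*6 + d(5 + 0*3, 0*1) = -1*6 + (6 + (5 + 0*3) + 0*1) = -6 + (6 + (5 + 0) + 0) = -6 + (6 + 5 + 0) = -6 + 11 = 5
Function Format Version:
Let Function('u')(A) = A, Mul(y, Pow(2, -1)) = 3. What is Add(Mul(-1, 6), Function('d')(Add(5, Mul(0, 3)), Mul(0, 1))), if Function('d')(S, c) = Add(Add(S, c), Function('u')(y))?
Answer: 5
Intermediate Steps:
y = 6 (y = Mul(2, 3) = 6)
Function('d')(S, c) = Add(6, S, c) (Function('d')(S, c) = Add(Add(S, c), 6) = Add(6, S, c))
Add(Mul(-1, 6), Function('d')(Add(5, Mul(0, 3)), Mul(0, 1))) = Add(Mul(-1, 6), Add(6, Add(5, Mul(0, 3)), Mul(0, 1))) = Add(-6, Add(6, Add(5, 0), 0)) = Add(-6, Add(6, 5, 0)) = Add(-6, 11) = 5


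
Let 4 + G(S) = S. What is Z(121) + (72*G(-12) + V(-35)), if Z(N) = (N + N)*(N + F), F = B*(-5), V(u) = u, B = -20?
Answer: 52295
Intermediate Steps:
G(S) = -4 + S
F = 100 (F = -20*(-5) = 100)
Z(N) = 2*N*(100 + N) (Z(N) = (N + N)*(N + 100) = (2*N)*(100 + N) = 2*N*(100 + N))
Z(121) + (72*G(-12) + V(-35)) = 2*121*(100 + 121) + (72*(-4 - 12) - 35) = 2*121*221 + (72*(-16) - 35) = 53482 + (-1152 - 35) = 53482 - 1187 = 52295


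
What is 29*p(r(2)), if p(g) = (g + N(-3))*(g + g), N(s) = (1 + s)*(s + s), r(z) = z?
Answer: 1624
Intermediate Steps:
N(s) = 2*s*(1 + s) (N(s) = (1 + s)*(2*s) = 2*s*(1 + s))
p(g) = 2*g*(12 + g) (p(g) = (g + 2*(-3)*(1 - 3))*(g + g) = (g + 2*(-3)*(-2))*(2*g) = (g + 12)*(2*g) = (12 + g)*(2*g) = 2*g*(12 + g))
29*p(r(2)) = 29*(2*2*(12 + 2)) = 29*(2*2*14) = 29*56 = 1624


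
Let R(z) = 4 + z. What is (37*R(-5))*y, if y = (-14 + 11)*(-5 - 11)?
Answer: -1776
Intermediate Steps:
y = 48 (y = -3*(-16) = 48)
(37*R(-5))*y = (37*(4 - 5))*48 = (37*(-1))*48 = -37*48 = -1776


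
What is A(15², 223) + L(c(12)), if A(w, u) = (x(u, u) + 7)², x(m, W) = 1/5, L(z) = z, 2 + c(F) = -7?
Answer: 1071/25 ≈ 42.840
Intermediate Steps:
c(F) = -9 (c(F) = -2 - 7 = -9)
x(m, W) = ⅕
A(w, u) = 1296/25 (A(w, u) = (⅕ + 7)² = (36/5)² = 1296/25)
A(15², 223) + L(c(12)) = 1296/25 - 9 = 1071/25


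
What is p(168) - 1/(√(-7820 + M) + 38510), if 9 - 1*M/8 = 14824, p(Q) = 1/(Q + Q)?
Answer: 36755177/12458430096 + I*√31585/741573220 ≈ 0.0029502 + 2.3966e-7*I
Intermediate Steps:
p(Q) = 1/(2*Q)
M = -118520 (M = 72 - 8*14824 = 72 - 118592 = -118520)
p(168) - 1/(√(-7820 + M) + 38510) = (½)/168 - 1/(√(-7820 - 118520) + 38510) = (½)*(1/168) - 1/(√(-126340) + 38510) = 1/336 - 1/(2*I*√31585 + 38510) = 1/336 - 1/(38510 + 2*I*√31585)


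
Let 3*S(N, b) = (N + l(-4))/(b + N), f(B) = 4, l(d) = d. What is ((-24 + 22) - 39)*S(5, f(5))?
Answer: -41/27 ≈ -1.5185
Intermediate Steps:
S(N, b) = (-4 + N)/(3*(N + b)) (S(N, b) = ((N - 4)/(b + N))/3 = ((-4 + N)/(N + b))/3 = (-4 + N)/(3*(N + b)))
((-24 + 22) - 39)*S(5, f(5)) = ((-24 + 22) - 39)*((-4 + 5)/(3*(5 + 4))) = (-2 - 39)*((⅓)*1/9) = -41/(3*9) = -41*1/27 = -41/27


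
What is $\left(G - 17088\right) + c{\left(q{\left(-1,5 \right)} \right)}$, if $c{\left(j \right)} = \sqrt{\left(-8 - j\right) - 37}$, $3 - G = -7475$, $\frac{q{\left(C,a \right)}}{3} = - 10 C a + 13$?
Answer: $-9610 + 3 i \sqrt{26} \approx -9610.0 + 15.297 i$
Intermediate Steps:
$q{\left(C,a \right)} = 39 - 30 C a$ ($q{\left(C,a \right)} = 3 \left(- 10 C a + 13\right) = 3 \left(13 - 10 C a\right) = 39 - 30 C a$)
$G = 7478$ ($G = 3 - -7475 = 3 + 7475 = 7478$)
$c{\left(j \right)} = \sqrt{-45 - j}$
$\left(G - 17088\right) + c{\left(q{\left(-1,5 \right)} \right)} = \left(7478 - 17088\right) + \sqrt{-45 - \left(39 - \left(-30\right) 5\right)} = \left(7478 - 17088\right) + \sqrt{-45 - \left(39 + 150\right)} = -9610 + \sqrt{-45 - 189} = -9610 + \sqrt{-234} = -9610 + 3 i \sqrt{26}$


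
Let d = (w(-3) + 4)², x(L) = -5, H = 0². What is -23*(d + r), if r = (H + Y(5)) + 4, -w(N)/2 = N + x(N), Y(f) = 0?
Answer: -9292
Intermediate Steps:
H = 0
w(N) = 10 - 2*N (w(N) = -2*(N - 5) = -2*(-5 + N) = 10 - 2*N)
d = 400 (d = ((10 - 2*(-3)) + 4)² = ((10 + 6) + 4)² = (16 + 4)² = 20² = 400)
r = 4 (r = (0 + 0) + 4 = 0 + 4 = 4)
-23*(d + r) = -23*(400 + 4) = -23*404 = -9292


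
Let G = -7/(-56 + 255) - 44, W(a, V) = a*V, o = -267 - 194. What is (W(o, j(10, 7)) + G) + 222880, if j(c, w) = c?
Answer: 43426967/199 ≈ 2.1823e+5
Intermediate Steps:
o = -461
W(a, V) = V*a
G = -8763/199 (G = -7/199 - 44 = -8763/199 ≈ -44.035)
(W(o, j(10, 7)) + G) + 222880 = (10*(-461) - 8763/199) + 222880 = (-4610 - 8763/199) + 222880 = -926153/199 + 222880 = 43426967/199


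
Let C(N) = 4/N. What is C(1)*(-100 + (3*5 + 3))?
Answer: -328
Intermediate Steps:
C(1)*(-100 + (3*5 + 3)) = (4/1)*(-100 + (3*5 + 3)) = (4*1)*(-100 + (15 + 3)) = 4*(-100 + 18) = 4*(-82) = -328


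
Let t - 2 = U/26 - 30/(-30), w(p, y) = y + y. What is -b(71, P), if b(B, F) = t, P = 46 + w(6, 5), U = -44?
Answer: -17/13 ≈ -1.3077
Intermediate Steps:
w(p, y) = 2*y
P = 56 (P = 46 + 2*5 = 46 + 10 = 56)
t = 17/13 (t = 2 + (-44/26 - 30/(-30)) = 2 + (-44*1/26 - 30*(-1/30)) = 2 + (-22/13 + 1) = 2 - 9/13 = 17/13 ≈ 1.3077)
b(B, F) = 17/13
-b(71, P) = -1*17/13 = -17/13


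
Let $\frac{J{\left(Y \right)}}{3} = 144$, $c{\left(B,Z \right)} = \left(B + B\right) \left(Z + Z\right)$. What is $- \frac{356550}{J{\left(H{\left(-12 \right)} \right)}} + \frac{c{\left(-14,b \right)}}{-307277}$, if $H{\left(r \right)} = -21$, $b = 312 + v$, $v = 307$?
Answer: $- \frac{18257439917}{22123944} \approx -825.23$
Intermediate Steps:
$b = 619$ ($b = 312 + 307 = 619$)
$c{\left(B,Z \right)} = 4 B Z$ ($c{\left(B,Z \right)} = 2 B 2 Z = 4 B Z$)
$J{\left(Y \right)} = 432$ ($J{\left(Y \right)} = 3 \cdot 144 = 432$)
$- \frac{356550}{J{\left(H{\left(-12 \right)} \right)}} + \frac{c{\left(-14,b \right)}}{-307277} = - \frac{356550}{432} + \frac{4 \left(-14\right) 619}{-307277} = \left(-356550\right) \frac{1}{432} - - \frac{34664}{307277} = - \frac{59425}{72} + \frac{34664}{307277} = - \frac{18257439917}{22123944}$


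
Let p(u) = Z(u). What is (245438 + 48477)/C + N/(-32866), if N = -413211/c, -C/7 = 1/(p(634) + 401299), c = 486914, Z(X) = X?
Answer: -270070089433380883529/16002915524 ≈ -1.6876e+10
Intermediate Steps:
p(u) = u
C = -1/57419 (C = -7/(634 + 401299) = -7/401933 = -7*1/401933 = -1/57419 ≈ -1.7416e-5)
N = -413211/486914 ≈ -0.84863
(245438 + 48477)/C + N/(-32866) = (245438 + 48477)/(-1/57419) - 413211/486914/(-32866) = 293915*(-57419) - 413211/486914*(-1/32866) = -16876305385 + 413211/16002915524 = -270070089433380883529/16002915524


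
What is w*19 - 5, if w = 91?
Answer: 1724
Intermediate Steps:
w*19 - 5 = 91*19 - 5 = 1729 - 5 = 1724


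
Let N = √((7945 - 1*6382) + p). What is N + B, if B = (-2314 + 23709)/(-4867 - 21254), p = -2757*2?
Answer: -21395/26121 + 3*I*√439 ≈ -0.81907 + 62.857*I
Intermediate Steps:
p = -5514
B = -21395/26121 (B = 21395/(-26121) = 21395*(-1/26121) = -21395/26121 ≈ -0.81907)
N = 3*I*√439 (N = √((7945 - 1*6382) - 5514) = √((7945 - 6382) - 5514) = √(1563 - 5514) = √(-3951) = 3*I*√439 ≈ 62.857*I)
N + B = 3*I*√439 - 21395/26121 = -21395/26121 + 3*I*√439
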